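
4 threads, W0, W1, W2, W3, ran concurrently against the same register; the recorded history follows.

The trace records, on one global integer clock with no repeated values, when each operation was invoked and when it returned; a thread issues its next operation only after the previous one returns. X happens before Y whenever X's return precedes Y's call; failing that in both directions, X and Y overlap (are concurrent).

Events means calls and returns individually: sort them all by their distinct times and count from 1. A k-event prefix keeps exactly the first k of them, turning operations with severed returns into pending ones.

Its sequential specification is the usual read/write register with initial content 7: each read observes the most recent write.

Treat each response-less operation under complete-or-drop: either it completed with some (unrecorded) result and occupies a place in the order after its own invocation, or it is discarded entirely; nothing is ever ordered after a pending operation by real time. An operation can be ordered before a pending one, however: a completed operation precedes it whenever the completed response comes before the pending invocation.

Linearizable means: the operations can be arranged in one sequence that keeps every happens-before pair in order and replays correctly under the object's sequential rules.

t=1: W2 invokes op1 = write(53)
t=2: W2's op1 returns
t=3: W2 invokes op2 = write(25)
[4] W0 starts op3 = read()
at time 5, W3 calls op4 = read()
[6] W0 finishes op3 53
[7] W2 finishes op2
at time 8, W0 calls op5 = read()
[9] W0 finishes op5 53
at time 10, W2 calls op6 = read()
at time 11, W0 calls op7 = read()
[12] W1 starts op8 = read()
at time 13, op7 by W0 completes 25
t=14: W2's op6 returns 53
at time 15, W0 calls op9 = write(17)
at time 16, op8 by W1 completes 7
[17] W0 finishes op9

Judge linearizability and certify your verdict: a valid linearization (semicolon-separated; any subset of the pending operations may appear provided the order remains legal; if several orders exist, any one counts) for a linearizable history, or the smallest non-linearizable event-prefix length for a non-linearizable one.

already the first 9 events (up to op5's response at time 9) admit no linearization; the first 8 still do
2 orders of the 4 completed register ops respect real time; none is legal
no completion choice of the 1 pending operation (op4) rescues it — every subset was tried
for example op1, op2, op3, op5 (pending dropped) fails at step 3: op3 read() → 53 is not legal there
for example op1, op3, op2, op5 (pending dropped) fails at step 4: op5 read() → 53 is not legal there

not linearizable — minimal violating prefix: 9 events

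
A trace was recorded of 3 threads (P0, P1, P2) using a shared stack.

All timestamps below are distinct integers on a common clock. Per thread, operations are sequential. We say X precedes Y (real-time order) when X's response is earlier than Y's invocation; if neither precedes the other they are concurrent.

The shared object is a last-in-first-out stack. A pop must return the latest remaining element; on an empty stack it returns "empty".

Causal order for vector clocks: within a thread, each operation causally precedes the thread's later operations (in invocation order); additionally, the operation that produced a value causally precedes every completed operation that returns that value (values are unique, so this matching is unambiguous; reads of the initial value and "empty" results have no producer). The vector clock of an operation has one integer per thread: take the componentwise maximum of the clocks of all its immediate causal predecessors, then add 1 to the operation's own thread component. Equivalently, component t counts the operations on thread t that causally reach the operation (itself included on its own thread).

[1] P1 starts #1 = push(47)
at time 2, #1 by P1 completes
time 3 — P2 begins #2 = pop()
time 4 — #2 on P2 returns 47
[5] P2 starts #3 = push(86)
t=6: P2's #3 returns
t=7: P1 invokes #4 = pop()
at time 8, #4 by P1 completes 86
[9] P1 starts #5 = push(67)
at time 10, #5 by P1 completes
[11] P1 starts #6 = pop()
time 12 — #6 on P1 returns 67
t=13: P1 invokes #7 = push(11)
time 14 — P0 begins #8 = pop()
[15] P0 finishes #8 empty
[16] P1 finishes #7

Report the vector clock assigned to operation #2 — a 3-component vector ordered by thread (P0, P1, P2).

(0, 1, 1)

#1, invoked 1, has no incoming edges; only P1's bump applies → (0, 1, 0)
#8, invoked 14, has no incoming edges; only P0's bump applies → (1, 0, 0)
#2 (invocation 3): componentwise max over VC(#1)=(0, 1, 0), +1 at P2, giving (0, 1, 1)
#3 (invocation 5): componentwise max over VC(#2)=(0, 1, 1), +1 at P2, giving (0, 1, 2)
#4 (invocation 7): componentwise max over VC(#1)=(0, 1, 0), VC(#3)=(0, 1, 2), +1 at P1, giving (0, 2, 2)
#5 (invocation 9): componentwise max over VC(#4)=(0, 2, 2), +1 at P1, giving (0, 3, 2)
#6 (invocation 11): componentwise max over VC(#5)=(0, 3, 2), +1 at P1, giving (0, 4, 2)
#7 (invocation 13): componentwise max over VC(#6)=(0, 4, 2), +1 at P1, giving (0, 5, 2)
target: VC(#2) = (0, 1, 1)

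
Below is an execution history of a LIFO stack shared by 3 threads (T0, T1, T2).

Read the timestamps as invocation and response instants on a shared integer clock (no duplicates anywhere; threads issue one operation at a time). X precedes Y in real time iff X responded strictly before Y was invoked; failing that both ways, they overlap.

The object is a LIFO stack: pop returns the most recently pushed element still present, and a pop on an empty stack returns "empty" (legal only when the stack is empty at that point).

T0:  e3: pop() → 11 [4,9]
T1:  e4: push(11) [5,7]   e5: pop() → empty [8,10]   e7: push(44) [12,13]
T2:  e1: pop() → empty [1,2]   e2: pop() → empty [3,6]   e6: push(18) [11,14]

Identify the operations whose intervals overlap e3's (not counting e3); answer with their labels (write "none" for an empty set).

e3 spans [4,9]; an op avoiding the whole window 4..9 is ordered, any other is concurrent
e1 [1,2]: before
e2 [3,6]: concurrent
e4 [5,7]: concurrent
e5 [8,10]: concurrent
e6 [11,14]: after
e7 [12,13]: after

e2, e4, e5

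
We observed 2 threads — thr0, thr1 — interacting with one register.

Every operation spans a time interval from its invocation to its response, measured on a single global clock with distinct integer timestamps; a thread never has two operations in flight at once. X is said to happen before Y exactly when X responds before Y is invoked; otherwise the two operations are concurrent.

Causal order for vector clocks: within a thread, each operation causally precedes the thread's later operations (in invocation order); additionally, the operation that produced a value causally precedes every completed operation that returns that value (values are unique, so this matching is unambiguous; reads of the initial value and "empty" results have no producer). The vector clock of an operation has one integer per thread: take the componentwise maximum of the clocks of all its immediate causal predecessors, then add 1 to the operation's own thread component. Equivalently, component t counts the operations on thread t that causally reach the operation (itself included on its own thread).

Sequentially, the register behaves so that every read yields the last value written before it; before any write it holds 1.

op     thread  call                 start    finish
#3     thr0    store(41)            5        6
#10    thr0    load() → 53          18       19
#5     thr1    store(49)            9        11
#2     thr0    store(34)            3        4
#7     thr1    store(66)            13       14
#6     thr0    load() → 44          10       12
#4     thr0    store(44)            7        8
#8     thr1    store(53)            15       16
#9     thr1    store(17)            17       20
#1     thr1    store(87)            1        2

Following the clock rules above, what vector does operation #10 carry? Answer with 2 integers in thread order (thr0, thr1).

(5, 4)

#1 (invocation 1): nothing precedes it; thr1's component alone gives (0, 1)
#2 (invocation 3): nothing precedes it; thr0's component alone gives (1, 0)
VC(#5, invoked at 9): max of VC(#1)=(0, 1), then +1 on thread thr1 → (0, 2)
VC(#3, invoked at 5): max of VC(#2)=(1, 0), then +1 on thread thr0 → (2, 0)
VC(#7, invoked at 13): max of VC(#5)=(0, 2), then +1 on thread thr1 → (0, 3)
VC(#4, invoked at 7): max of VC(#3)=(2, 0), then +1 on thread thr0 → (3, 0)
VC(#8, invoked at 15): max of VC(#7)=(0, 3), then +1 on thread thr1 → (0, 4)
VC(#6, invoked at 10): max of VC(#4)=(3, 0), then +1 on thread thr0 → (4, 0)
VC(#9, invoked at 17): max of VC(#8)=(0, 4), then +1 on thread thr1 → (0, 5)
VC(#10, invoked at 18): max of VC(#6)=(4, 0), VC(#8)=(0, 4), then +1 on thread thr0 → (5, 4)
target: VC(#10) = (5, 4)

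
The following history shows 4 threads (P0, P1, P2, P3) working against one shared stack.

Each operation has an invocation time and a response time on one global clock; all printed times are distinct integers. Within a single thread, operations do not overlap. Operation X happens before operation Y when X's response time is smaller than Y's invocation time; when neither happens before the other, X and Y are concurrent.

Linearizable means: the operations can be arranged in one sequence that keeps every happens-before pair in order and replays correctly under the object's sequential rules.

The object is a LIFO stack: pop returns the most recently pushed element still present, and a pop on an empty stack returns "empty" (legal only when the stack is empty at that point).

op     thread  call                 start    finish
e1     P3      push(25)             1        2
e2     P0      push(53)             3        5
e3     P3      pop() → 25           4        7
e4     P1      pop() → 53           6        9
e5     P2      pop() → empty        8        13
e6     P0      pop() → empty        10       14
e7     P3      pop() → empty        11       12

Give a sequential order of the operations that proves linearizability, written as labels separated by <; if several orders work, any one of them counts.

1. e1 push(25), leaving stack <25>
2. e2 push(53), leaving stack <25,53>
3. e4 pop() → 53, leaving stack <25>
4. e3 pop() → 25, leaving stack <>
5. e5 pop() → empty, leaving stack <>
6. e6 pop() → empty, leaving stack <>
7. e7 pop() → empty, leaving stack <>

e1 < e2 < e4 < e3 < e5 < e6 < e7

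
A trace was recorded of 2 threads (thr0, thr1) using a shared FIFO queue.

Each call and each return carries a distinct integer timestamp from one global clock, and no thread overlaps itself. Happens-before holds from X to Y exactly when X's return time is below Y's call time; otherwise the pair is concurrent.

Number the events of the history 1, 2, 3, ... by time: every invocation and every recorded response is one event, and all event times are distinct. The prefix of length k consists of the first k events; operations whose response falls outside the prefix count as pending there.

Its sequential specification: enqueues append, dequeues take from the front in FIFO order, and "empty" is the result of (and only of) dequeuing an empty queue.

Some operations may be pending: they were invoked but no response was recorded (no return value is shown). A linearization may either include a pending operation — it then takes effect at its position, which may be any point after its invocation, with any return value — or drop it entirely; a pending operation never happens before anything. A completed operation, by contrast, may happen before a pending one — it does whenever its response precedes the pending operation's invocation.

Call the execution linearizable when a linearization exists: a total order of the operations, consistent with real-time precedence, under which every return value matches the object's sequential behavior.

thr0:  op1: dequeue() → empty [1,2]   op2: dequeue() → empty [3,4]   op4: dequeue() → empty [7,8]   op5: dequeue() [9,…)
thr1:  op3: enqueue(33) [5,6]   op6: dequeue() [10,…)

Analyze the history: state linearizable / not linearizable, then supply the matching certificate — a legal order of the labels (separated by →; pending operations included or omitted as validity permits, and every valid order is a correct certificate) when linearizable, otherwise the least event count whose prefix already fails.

cut after 7 events: linearizable; cut after 8 events (op4 responds, time 8): not linearizable
the completed operations (4 total) allow one real-time order; the FIFO queue replay rejects it
for example op1, op2, op3, op4 fails at step 4: op4 dequeue() → empty is not legal there

not linearizable — minimal violating prefix: 8 events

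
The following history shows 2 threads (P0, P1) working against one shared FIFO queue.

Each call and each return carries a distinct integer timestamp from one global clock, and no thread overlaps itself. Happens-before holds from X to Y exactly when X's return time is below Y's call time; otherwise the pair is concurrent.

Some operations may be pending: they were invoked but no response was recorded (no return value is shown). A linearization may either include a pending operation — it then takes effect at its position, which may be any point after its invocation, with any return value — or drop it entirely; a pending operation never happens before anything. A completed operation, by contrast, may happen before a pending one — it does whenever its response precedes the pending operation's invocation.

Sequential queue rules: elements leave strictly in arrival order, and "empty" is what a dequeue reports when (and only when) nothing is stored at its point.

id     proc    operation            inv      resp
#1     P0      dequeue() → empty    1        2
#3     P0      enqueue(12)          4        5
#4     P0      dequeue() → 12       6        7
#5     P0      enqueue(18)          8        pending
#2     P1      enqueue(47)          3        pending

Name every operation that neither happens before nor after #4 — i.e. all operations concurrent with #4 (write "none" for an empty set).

#4 runs from 6 to 7; window-overlapping ops are concurrent
#1 [1,2]: before
#2 [3,…): concurrent
#3 [4,5]: before
#5 [8,…): after

#2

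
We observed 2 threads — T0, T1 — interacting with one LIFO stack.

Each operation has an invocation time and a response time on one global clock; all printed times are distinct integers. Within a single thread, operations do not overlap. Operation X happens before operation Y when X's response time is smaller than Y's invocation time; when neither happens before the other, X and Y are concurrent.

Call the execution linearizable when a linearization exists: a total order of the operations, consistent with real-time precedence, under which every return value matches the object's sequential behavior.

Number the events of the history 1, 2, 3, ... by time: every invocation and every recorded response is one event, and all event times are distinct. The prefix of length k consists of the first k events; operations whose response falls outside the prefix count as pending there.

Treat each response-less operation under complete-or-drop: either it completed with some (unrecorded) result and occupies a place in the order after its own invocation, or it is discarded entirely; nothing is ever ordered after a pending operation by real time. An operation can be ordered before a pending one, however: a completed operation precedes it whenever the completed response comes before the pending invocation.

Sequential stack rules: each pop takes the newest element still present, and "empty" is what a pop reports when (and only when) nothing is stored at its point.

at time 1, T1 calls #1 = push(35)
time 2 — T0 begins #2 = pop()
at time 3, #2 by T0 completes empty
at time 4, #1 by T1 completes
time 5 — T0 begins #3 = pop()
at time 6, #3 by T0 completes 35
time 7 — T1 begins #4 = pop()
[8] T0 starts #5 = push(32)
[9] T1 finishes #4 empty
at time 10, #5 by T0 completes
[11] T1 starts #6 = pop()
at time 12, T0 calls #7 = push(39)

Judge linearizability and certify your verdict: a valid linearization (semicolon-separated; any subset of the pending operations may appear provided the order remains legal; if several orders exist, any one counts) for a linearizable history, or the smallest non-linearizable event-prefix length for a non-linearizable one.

step 1: #2 pop() → empty — stack <>
step 2: #1 push(35) — stack <35>
step 3: #3 pop() → 35 — stack <>
step 4: #4 pop() → empty — stack <>
step 5: #5 push(32) — stack <32>

linearizable — witness: #2; #1; #3; #4; #5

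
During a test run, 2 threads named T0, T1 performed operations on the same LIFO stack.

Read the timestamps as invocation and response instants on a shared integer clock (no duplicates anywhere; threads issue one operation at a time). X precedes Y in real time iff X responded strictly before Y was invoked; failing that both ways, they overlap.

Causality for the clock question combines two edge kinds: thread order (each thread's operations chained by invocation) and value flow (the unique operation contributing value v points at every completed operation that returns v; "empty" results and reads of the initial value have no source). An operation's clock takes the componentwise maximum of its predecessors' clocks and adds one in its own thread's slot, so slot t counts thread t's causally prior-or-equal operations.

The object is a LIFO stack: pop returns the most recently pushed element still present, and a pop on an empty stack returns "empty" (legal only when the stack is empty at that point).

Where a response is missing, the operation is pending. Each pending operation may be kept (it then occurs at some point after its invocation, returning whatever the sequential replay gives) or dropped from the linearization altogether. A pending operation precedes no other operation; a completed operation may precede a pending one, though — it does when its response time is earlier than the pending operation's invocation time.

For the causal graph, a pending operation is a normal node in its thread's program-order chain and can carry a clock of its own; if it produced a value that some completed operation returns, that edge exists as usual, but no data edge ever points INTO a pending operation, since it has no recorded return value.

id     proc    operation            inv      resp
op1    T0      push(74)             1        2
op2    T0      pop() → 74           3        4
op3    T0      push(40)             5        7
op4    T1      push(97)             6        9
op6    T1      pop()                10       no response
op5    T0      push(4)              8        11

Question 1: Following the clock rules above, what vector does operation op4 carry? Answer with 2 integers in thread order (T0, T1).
(0, 1)

root op op4, invoked 6: fresh clock plus T1's own tick → (0, 1)
root op op1, invoked 1: fresh clock plus T0's own tick → (1, 0)
op6 (invocation 10): componentwise max over VC(op4)=(0, 1), +1 at T1, giving (0, 2)
op2 (invocation 3): componentwise max over VC(op1)=(1, 0), +1 at T0, giving (2, 0)
op3 (invocation 5): componentwise max over VC(op2)=(2, 0), +1 at T0, giving (3, 0)
op5 (invocation 8): componentwise max over VC(op3)=(3, 0), +1 at T0, giving (4, 0)
target: VC(op4) = (0, 1)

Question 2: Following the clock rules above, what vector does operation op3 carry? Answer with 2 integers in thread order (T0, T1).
(3, 0)

VC(op4, invoked at 6): no causal predecessors; +1 on T1 → (0, 1)
VC(op1, invoked at 1): no causal predecessors; +1 on T0 → (1, 0)
from VC(op4)=(0, 1), op6 (invoked 10) maxes components and bumps T1 → (0, 2)
from VC(op1)=(1, 0), op2 (invoked 3) maxes components and bumps T0 → (2, 0)
from VC(op2)=(2, 0), op3 (invoked 5) maxes components and bumps T0 → (3, 0)
from VC(op3)=(3, 0), op5 (invoked 8) maxes components and bumps T0 → (4, 0)
target: VC(op3) = (3, 0)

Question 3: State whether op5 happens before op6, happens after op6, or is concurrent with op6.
concurrent

op5 spans [8,11], op6 spans [10,…)
the intervals overlap in both directions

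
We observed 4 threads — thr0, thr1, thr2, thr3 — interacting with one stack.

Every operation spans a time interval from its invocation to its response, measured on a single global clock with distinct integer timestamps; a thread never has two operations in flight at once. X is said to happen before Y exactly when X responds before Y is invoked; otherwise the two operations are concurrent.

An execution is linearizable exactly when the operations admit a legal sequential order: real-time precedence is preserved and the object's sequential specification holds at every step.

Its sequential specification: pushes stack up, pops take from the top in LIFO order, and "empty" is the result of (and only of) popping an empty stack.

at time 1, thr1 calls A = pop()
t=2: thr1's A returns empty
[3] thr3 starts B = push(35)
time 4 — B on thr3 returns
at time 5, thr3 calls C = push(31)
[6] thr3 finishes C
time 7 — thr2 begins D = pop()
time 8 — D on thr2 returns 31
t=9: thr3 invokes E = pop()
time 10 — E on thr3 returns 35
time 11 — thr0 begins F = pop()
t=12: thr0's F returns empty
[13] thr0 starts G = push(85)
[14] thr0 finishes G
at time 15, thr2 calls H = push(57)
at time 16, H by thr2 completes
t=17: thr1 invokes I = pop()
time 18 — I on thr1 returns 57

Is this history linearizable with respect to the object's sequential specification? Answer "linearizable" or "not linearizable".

linearizable

witness order: A, B, C, D, E, F, G, H, I
after step 1 (A pop() → empty): stack <>
after step 2 (B push(35)): stack <35>
after step 3 (C push(31)): stack <35,31>
after step 4 (D pop() → 31): stack <35>
after step 5 (E pop() → 35): stack <>
after step 6 (F pop() → empty): stack <>
after step 7 (G push(85)): stack <85>
after step 8 (H push(57)): stack <85,57>
after step 9 (I pop() → 57): stack <85>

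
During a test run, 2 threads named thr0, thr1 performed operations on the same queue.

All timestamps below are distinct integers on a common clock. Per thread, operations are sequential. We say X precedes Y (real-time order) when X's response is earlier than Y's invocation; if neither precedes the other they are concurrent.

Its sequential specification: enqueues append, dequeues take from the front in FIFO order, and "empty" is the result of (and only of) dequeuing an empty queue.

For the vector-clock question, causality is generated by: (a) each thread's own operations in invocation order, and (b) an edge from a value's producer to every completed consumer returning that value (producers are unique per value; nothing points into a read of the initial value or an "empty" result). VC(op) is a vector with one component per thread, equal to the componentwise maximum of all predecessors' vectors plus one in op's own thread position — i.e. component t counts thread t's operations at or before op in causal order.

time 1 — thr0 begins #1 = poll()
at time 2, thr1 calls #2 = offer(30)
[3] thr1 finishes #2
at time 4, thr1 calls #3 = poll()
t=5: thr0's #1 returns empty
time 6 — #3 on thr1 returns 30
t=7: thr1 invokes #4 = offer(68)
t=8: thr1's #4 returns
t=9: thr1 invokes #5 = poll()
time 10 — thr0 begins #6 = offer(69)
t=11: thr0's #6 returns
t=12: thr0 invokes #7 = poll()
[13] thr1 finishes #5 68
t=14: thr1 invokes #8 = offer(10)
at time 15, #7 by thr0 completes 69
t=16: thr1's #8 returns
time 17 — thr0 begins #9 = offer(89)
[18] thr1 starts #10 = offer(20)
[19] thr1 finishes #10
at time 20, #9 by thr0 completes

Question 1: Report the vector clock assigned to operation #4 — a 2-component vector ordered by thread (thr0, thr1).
VC(#2, invoked at 2): no causal predecessors; +1 on thr1 → (0, 1)
VC(#1, invoked at 1): no causal predecessors; +1 on thr0 → (1, 0)
from VC(#2)=(0, 1), #3 (invoked 4) maxes components and bumps thr1 → (0, 2)
from VC(#1)=(1, 0), #6 (invoked 10) maxes components and bumps thr0 → (2, 0)
from VC(#3)=(0, 2), #4 (invoked 7) maxes components and bumps thr1 → (0, 3)
from VC(#6)=(2, 0), #7 (invoked 12) maxes components and bumps thr0 → (3, 0)
from VC(#4)=(0, 3), #5 (invoked 9) maxes components and bumps thr1 → (0, 4)
from VC(#7)=(3, 0), #9 (invoked 17) maxes components and bumps thr0 → (4, 0)
from VC(#5)=(0, 4), #8 (invoked 14) maxes components and bumps thr1 → (0, 5)
from VC(#8)=(0, 5), #10 (invoked 18) maxes components and bumps thr1 → (0, 6)
target: VC(#4) = (0, 3)

(0, 3)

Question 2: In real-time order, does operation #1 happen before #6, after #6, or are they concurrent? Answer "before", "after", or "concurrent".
#1 spans [1,5], #6 spans [10,11]
resp(#1)=5 < inv(#6)=10

before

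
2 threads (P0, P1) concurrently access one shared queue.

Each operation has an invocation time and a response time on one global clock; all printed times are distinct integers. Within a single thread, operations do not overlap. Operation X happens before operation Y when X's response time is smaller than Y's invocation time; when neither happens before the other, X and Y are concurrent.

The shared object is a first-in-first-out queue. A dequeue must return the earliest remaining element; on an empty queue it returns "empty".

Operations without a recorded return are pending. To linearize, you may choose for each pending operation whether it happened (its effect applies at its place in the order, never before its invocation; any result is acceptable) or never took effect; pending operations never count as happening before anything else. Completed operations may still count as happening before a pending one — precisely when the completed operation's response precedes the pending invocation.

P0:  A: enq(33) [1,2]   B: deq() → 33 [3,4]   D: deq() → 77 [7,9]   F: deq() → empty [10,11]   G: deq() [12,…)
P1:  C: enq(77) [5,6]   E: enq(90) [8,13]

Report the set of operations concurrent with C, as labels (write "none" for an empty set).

C spans [5,6]: anything still running between times 5 and 6 counts as concurrent
A [1,2]: before
B [3,4]: before
D [7,9]: after
E [8,13]: after
F [10,11]: after
G [12,…): after

none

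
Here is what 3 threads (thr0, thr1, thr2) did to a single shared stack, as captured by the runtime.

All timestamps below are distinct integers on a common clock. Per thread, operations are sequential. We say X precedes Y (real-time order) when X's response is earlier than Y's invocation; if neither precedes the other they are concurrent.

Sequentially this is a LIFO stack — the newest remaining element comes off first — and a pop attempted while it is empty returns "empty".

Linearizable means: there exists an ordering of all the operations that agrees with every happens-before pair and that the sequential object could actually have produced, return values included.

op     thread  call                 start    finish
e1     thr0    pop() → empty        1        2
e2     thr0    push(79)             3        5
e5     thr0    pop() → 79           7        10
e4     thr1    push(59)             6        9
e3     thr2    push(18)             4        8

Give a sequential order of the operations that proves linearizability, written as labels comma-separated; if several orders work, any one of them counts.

e1, e2, e5, e3, e4

after step 1 (e1 pop() → empty): stack <>
after step 2 (e2 push(79)): stack <79>
after step 3 (e5 pop() → 79): stack <>
after step 4 (e3 push(18)): stack <18>
after step 5 (e4 push(59)): stack <18,59>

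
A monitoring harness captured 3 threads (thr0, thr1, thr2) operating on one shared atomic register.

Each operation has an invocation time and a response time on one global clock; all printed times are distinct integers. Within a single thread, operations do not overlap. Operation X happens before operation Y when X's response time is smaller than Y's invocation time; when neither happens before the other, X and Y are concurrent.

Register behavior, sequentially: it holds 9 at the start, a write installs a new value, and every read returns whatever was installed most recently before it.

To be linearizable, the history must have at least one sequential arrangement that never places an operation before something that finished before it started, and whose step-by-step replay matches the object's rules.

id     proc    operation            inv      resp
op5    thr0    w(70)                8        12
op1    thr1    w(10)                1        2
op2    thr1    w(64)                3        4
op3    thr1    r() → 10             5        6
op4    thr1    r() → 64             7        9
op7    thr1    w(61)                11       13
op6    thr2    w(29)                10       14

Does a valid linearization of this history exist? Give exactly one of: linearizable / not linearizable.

the violation lands at event 6, op3's response at time 6: events 1..5 linearize, events 1..6 do not
the completed operations (3 total) allow one real-time order; the atomic register replay rejects it
sample order op1, op2, op3 stalls at step 3 — op3 r() → 10 has no legal effect

not linearizable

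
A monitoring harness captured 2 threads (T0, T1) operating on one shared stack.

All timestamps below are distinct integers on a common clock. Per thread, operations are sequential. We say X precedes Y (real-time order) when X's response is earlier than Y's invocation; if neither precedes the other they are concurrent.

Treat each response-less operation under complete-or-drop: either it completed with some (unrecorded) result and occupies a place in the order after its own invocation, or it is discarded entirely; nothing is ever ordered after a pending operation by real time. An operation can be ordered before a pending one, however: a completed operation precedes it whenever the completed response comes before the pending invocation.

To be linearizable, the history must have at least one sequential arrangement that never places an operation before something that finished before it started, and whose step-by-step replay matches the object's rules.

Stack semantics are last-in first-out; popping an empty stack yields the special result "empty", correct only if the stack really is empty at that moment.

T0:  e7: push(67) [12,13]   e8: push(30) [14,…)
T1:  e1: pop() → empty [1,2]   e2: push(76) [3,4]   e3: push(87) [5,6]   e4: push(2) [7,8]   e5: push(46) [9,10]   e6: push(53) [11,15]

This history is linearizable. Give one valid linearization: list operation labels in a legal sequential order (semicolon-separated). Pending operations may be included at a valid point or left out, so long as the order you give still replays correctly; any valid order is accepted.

1. e1 pop() → empty, leaving stack <>
2. e2 push(76), leaving stack <76>
3. e3 push(87), leaving stack <76,87>
4. e4 push(2), leaving stack <76,87,2>
5. e5 push(46), leaving stack <76,87,2,46>
6. e6 push(53), leaving stack <76,87,2,46,53>
7. e7 push(67), leaving stack <76,87,2,46,53,67>

e1; e2; e3; e4; e5; e6; e7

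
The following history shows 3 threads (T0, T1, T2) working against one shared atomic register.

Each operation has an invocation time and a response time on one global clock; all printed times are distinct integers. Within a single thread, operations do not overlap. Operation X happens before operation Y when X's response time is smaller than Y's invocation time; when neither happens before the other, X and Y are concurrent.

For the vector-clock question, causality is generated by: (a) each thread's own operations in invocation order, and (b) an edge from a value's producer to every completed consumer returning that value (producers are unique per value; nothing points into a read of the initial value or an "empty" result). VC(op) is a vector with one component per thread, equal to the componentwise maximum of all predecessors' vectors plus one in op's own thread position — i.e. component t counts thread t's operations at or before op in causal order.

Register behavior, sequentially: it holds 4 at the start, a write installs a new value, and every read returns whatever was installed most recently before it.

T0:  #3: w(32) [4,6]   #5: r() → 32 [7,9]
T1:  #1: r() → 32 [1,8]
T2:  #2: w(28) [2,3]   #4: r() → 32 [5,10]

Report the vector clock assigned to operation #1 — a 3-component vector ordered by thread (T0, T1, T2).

(1, 1, 0)

#2 (invocation 2): nothing precedes it; T2's component alone gives (0, 0, 1)
#3 (invocation 4): nothing precedes it; T0's component alone gives (1, 0, 0)
from VC(#3)=(1, 0, 0), #1 (invoked 1) maxes components and bumps T1 → (1, 1, 0)
from VC(#3)=(1, 0, 0), #5 (invoked 7) maxes components and bumps T0 → (2, 0, 0)
from VC(#2)=(0, 0, 1), VC(#3)=(1, 0, 0), #4 (invoked 5) maxes components and bumps T2 → (1, 0, 2)
target: VC(#1) = (1, 1, 0)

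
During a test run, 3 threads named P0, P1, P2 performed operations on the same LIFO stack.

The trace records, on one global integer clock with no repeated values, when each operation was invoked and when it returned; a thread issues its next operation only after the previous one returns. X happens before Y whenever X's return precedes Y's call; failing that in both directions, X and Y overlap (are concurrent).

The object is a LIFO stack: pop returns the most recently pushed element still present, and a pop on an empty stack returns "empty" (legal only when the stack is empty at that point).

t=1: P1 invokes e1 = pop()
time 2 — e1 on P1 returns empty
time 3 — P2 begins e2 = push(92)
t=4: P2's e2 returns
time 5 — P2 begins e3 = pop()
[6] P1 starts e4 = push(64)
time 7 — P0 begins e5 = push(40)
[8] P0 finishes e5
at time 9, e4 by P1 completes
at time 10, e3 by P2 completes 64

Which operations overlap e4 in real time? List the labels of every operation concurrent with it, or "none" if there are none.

overlap test against e4 [6,9]: concurrent iff the interval meets 6..9
e1 [1,2]: before
e2 [3,4]: before
e3 [5,10]: concurrent
e5 [7,8]: concurrent

e3, e5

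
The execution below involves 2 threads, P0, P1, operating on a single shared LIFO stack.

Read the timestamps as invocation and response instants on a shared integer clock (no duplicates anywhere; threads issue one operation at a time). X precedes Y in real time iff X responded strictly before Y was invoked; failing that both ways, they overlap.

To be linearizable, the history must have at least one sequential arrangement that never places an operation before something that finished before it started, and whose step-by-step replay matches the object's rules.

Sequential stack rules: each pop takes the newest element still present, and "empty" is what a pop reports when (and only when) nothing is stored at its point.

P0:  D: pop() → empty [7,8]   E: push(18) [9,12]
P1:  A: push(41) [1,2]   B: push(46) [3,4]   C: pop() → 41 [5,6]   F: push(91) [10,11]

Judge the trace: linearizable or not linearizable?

not linearizable

events 1..5 are fine; event 6 — the response of C at time 6 — makes the prefix non-linearizable
one real-time candidate order over the 3 completed operations — the LIFO stack replay rejects it
one such order, A, B, C, breaks at step 3 where C pop() → 41 is illegal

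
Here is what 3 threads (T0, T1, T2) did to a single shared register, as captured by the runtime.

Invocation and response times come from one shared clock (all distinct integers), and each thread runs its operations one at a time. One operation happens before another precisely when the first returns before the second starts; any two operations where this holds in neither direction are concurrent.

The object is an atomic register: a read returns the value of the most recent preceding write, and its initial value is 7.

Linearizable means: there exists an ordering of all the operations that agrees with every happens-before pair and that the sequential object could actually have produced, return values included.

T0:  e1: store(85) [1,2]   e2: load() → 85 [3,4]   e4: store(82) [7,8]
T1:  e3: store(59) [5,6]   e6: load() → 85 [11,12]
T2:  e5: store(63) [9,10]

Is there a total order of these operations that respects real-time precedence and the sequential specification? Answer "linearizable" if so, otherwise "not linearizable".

prefix check: 1..11 passes, 1..12 fails once e6's time-12 response joins
a single order respects real time; the 6 completed register operations fail replay along it
for example e1, e2, e3, e4, e5, e6 fails at step 6: e6 load() → 85 is not legal there

not linearizable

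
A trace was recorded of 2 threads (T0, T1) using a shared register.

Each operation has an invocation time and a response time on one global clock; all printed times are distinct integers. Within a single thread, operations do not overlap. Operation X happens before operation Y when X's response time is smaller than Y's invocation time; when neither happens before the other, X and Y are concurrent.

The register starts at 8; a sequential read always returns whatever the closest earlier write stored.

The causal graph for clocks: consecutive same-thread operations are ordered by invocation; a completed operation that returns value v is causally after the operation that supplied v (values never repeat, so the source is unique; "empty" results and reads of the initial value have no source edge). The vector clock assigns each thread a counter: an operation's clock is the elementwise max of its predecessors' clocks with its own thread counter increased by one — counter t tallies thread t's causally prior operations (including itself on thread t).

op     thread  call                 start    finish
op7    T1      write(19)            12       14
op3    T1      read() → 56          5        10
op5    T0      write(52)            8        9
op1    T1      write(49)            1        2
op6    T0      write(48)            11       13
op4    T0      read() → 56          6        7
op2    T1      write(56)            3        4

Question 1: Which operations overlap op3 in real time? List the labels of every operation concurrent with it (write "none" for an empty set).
op3 runs from 5 to 10; window-overlapping ops are concurrent
op1 [1,2]: before
op2 [3,4]: before
op4 [6,7]: concurrent
op5 [8,9]: concurrent
op6 [11,13]: after
op7 [12,14]: after

op4, op5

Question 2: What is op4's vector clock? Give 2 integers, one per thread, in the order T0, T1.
op1 (invocation 1): nothing precedes it; T1's component alone gives (0, 1)
invoked at 3, op2 merges VC(op1)=(0, 1) and bumps T1's slot → (0, 2)
invoked at 5, op3 merges VC(op2)=(0, 2) and bumps T1's slot → (0, 3)
invoked at 6, op4 merges VC(op2)=(0, 2) and bumps T0's slot → (1, 2)
invoked at 12, op7 merges VC(op3)=(0, 3) and bumps T1's slot → (0, 4)
invoked at 8, op5 merges VC(op4)=(1, 2) and bumps T0's slot → (2, 2)
invoked at 11, op6 merges VC(op5)=(2, 2) and bumps T0's slot → (3, 2)
target: VC(op4) = (1, 2)

(1, 2)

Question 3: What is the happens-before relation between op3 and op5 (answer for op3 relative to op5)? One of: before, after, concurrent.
op3 spans [5,10], op5 spans [8,9]
the intervals overlap in both directions

concurrent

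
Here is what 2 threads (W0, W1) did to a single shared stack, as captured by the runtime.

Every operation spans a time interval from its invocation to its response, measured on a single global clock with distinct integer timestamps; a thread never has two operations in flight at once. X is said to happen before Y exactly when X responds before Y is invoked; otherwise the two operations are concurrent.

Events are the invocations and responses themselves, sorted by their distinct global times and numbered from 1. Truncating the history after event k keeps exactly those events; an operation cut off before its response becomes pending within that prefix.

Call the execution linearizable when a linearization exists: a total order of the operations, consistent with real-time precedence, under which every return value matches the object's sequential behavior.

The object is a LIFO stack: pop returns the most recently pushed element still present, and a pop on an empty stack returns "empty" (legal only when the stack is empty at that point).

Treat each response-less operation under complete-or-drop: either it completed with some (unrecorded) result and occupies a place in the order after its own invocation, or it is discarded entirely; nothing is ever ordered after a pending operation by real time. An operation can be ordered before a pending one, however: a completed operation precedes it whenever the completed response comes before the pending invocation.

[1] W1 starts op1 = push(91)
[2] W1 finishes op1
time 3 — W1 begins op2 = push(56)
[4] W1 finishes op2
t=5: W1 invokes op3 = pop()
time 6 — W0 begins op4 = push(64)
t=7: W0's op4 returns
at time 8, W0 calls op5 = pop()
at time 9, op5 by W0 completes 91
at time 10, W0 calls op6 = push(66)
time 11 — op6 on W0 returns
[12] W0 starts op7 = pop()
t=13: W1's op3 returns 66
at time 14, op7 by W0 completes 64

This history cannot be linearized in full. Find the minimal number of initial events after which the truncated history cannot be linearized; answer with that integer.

one valid order for events 1..8 is op1, op2, op3, op4:
1. op1 push(91), leaving stack <91>
2. op2 push(56), leaving stack <91,56>
3. op3 pop() (pending, included), leaving stack <91>
4. op4 push(64), leaving stack <91,64>
adding event 9 (op5 responds at 9) leaves no legal real-time order
no completion choice of the 1 pending operation (op3) rescues it — every subset was tried
for example op1, op2, op4, op5 (pending dropped) fails at step 4: op5 pop() → 91 is not legal there

9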